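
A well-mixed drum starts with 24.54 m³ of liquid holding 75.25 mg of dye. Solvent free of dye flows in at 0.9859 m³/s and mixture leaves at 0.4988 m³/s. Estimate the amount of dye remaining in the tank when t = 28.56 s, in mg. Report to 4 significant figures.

47.51 mg

Let m(t) be the amount of dye. Volume: V(t) = V₀ + (Q_in − Q_out) t = 24.54 + 0.487100 t; V(28.56) = 38.4516 m³.
Species balance (pure solvent in): dm/dt = −Q_out · m/V(t).
dm/m = −Q_out dt/(V₀ + 0.487100 t); integrating gives ln(m/m₀) = −(Q_out/(Q_in−Q_out)) ln(V/V₀).
m = m₀ (V₀/V)^(Q_out/(Q_in−Q_out)) = 75.25 × (24.54/38.4516)^(1.02402) = 47.5097 mg.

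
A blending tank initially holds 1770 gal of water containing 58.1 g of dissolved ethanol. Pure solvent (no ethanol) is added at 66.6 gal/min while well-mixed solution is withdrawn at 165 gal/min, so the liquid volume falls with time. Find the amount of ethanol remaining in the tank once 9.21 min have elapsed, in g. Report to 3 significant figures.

Total volume: dV/dt = Q_in − Q_out = -98.400 gal/min, so V(t) = 1770 − 98.400 t and V(9.21) = 863.74 gal.
Solute balance: dm/dt = 0 − Q_out C = −Q_out m/V(t).
dm/m = −Q_out dt/(V₀ − 98.400 t); integrating gives ln(m/m₀) = −(Q_out/(Q_in−Q_out)) ln(V/V₀).
m = m₀ (V₀/V)^(Q_out/(Q_in−Q_out)) = 58.1 × (1770/863.74)^(-1.6768) = 17.446 g.

17.4 g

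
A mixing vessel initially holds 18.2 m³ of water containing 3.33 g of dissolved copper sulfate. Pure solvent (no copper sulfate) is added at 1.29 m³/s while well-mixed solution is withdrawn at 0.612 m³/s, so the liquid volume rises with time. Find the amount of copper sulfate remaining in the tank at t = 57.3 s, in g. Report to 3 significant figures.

1.19 g

Total volume: dV/dt = Q_in − Q_out = 0.67800 m³/s, so V(t) = 18.2 + 0.67800 t and V(57.3) = 57.049 m³.
Solute balance: dm/dt = 0 − Q_out C = −Q_out m/V(t).
dm/m = −Q_out dt/(V₀ + 0.67800 t); integrating gives ln(m/m₀) = −(Q_out/(Q_in−Q_out)) ln(V/V₀).
m = m₀ (V₀/V)^(Q_out/(Q_in−Q_out)) = 3.33 × (18.2/57.049)^(0.90265) = 1.1873 g.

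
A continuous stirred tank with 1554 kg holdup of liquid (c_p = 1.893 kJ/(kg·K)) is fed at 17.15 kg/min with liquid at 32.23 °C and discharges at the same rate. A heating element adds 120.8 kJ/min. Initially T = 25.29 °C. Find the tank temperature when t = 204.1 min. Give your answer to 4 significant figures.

M c_p dT/dt = ṁ c_p (T_in − T) + Q̇.
τ = M/ṁ = 90.6122 min; T_ss = T_in + Q̇/(ṁ c_p) = 32.23 + 120.8/(17.15·1.893) = 35.9509 °C.
Integrating: T(t) = T_ss + (T₀ − T_ss) e^(−t/τ).
T(204.1) = 35.9509 + (-10.6609)·e^(−204.1/90.6122) = 35.9509 + (-10.6609)·0.105141 = 34.8300 °C.

34.83 °C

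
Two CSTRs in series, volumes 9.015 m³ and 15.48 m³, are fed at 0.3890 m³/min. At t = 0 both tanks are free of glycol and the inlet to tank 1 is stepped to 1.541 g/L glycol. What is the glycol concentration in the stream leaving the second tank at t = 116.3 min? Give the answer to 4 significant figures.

Each tank obeys Vᵢ dCᵢ/dt = Q(Cᵢ₋₁ − Cᵢ), so τᵢ = Vᵢ/Q.
τ₁ = 9.015/0.3890 = 23.1748 min; τ₂ = 15.48/0.3890 = 39.7943 min.
Solving the cascade with C₁(0)=C₂(0)=0 gives C₂(t) = C_in[1 − (τ₁ e^(−t/τ₁) − τ₂ e^(−t/τ₂))/(τ₁ − τ₂)].
At t = 116.3: e^(−t/τ₁) = 0.00661523, e^(−t/τ₂) = 0.0537976.
C₂ = 1.541·[1 − (23.1748·0.00661523 − 39.7943·0.0537976)/(-16.6195)] = 1.541·0.880410 = 1.35671 g/L.

1.357 g/L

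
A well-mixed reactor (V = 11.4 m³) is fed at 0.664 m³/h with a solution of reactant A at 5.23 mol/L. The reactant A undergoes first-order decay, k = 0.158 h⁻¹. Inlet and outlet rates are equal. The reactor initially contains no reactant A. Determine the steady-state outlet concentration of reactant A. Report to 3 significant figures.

1.41 mol/L

Species balance: V dC/dt = Q C_in − Q C − k V C.
Steady state (dC/dt = 0): C_ss = Q C_in/(Q + kV) = C_in/(1 + kV/Q).
C_ss = 0.664·5.23/(0.664 + 0.158·11.4) = 3.4727/2.4652 = 1.4087 mol/L.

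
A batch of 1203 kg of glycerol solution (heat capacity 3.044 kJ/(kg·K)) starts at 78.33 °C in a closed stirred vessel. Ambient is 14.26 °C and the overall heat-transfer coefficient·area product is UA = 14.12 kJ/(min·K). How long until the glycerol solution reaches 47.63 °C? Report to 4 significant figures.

169.2 min

M c_p dT/dt = −UA(T − T_amb).
τ = M c_p/UA = 259.344 min; T_ss = T_amb = 14.2600 °C.
T(t) = T_ss + (T₀ − T_ss)e^(−t/τ); set T = 47.63:
t = −τ ln[(T − T_ss)/(T₀ − T_ss)] = −259.344 · ln(0.520837) = 169.175 min.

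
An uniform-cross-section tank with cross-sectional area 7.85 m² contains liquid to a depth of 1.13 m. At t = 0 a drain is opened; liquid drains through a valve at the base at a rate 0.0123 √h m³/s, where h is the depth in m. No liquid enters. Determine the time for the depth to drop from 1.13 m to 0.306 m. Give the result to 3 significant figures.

651 s

With no inflow, A dh/dt = −0.0123 √h.
This is separable: 2 d(√h)/dt = −0.0123/A, so √h = √h₀ − (0.0123/(2A)) t.
t = 2A(√h₀ − √h)/0.0123 = 2·7.85·(√1.13 − √0.306)/0.0123
  = 15.700 × (1.0630 − 0.55317) / 0.0123 = 650.77 s.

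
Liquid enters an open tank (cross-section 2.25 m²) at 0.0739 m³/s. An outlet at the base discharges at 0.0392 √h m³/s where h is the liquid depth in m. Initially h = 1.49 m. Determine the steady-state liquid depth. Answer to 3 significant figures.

3.55 m

A dh/dt = Q_in − 0.0392 √h. Steady state requires inflow = outflow:
Q_in = 0.0392 √h_ss ⇒ √h_ss = 0.0739/0.0392 = 1.8852.
h_ss = 1.8852² = 3.5540 m. (Since h₀ = 1.49 m < h_ss, the level will rise toward this value.)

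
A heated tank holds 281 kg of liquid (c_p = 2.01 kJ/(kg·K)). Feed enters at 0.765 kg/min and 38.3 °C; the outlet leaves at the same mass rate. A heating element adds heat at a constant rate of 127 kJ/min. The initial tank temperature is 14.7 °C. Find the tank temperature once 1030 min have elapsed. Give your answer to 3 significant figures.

M c_p dT/dt = ṁ c_p (T_in − T) + Q̇.
τ = M/ṁ = 367.32 min; T_ss = T_in + Q̇/(ṁ c_p) = 38.3 + 127/(0.765·2.01) = 120.89 °C.
Integrating: T(t) = T_ss + (T₀ − T_ss) e^(−t/τ).
T(1030) = 120.89 + (-106.19)·e^(−1030/367.32) = 120.89 + (-106.19)·0.060562 = 114.46 °C.

114 °C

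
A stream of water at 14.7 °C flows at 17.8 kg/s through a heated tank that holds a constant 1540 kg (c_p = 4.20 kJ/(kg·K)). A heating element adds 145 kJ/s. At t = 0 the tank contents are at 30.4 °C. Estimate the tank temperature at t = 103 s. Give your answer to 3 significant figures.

20.8 °C

Energy balance: M c_p dT/dt = ṁ c_p (T_in − T) + 145.
Rearrange: dT/dt = (T_ss − T)/τ with τ = M/ṁ = 86.517 s and T_ss = T_in + Q̇/(ṁ c_p) = 16.640 °C.
Solution: T(t) = T_ss + (T₀ − T_ss) e^(−t/τ).
T(103) = 16.640 + (13.760)·e^(−103/86.517) = 16.640 + (13.760)·0.30406 = 20.824 °C.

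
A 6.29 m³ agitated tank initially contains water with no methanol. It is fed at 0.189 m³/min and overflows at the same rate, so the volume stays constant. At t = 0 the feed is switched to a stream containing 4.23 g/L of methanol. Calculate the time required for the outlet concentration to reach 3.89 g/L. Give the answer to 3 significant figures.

Mass balance on the solute (V constant): V dC/dt = Q(C_in − C), so τ = V/Q = 33.280 min.
C(t) = C_in + (C₀ − C_in) e^(−t/τ). Set C = 3.89 and solve for t:
e^(−t/τ) = (C − C_in)/(C₀ − C_in) = (3.89 − 4.23)/(0 − 4.23) = 0.080378
t = −τ ln(…) = 33.280 × 2.5210 = 83.900 min.

83.9 min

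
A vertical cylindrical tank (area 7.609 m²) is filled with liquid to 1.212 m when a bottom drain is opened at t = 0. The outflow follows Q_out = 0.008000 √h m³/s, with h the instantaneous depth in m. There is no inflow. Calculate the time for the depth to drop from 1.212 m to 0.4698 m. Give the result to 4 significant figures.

With no inflow, A dh/dt = −0.008000 √h.
∫ h^(−1/2) dh = −(0.008000/A) ∫ dt, giving 2√h = 2√h₀ − (0.008000/A) t.
t = 2A(√h₀ − √h)/0.008000 = 2·7.609·(√1.212 − √0.4698)/0.008000
  = 15.2180 × (1.10091 − 0.685420) / 0.008000 = 790.364 s.

790.4 s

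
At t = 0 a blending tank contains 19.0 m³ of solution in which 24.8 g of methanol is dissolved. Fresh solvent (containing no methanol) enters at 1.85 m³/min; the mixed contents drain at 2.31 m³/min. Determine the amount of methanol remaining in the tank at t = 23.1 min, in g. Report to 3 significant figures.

Total volume: dV/dt = Q_in − Q_out = -0.46000 m³/min, so V(t) = 19.0 − 0.46000 t and V(23.1) = 8.3740 m³.
No methanol enters, so dm/dt = −Q_out · (m/V).
Separate: dm/m = −Q_out dt/V(t) ⇒ ln(m/m₀) = −(Q_out/(Q_in−Q_out)) ln(V/V₀).
m = m₀ (V₀/V)^(Q_out/(Q_in−Q_out)) = 24.8 × (19.0/8.3740)^(-5.0217) = 0.40515 g.

0.405 g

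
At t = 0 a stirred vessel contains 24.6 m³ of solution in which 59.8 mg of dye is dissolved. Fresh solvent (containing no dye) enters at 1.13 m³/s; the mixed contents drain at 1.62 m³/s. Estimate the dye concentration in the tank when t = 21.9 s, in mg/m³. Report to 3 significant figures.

Total volume: dV/dt = Q_in − Q_out = -0.49000 m³/s, so V(t) = 24.6 − 0.49000 t and V(21.9) = 13.869 m³.
No dye enters, so dm/dt = −Q_out · (m/V).
dm/m = −Q_out dt/(V₀ − 0.49000 t); integrating gives ln(m/m₀) = −(Q_out/(Q_in−Q_out)) ln(V/V₀).
m = m₀ (V₀/V)^(Q_out/(Q_in−Q_out)) = 59.8 × (24.6/13.869)^(-3.3061) = 8.9917 mg.
C = m/V = 8.9917/13.869 = 0.64833 mg/m³.

0.648 mg/m³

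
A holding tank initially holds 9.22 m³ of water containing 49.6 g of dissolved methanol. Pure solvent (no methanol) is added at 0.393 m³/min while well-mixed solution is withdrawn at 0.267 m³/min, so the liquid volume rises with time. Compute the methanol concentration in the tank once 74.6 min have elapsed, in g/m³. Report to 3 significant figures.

Total volume: dV/dt = Q_in − Q_out = 0.12600 m³/min, so V(t) = 9.22 + 0.12600 t and V(74.6) = 18.620 m³.
Species balance (pure solvent in): dm/dt = −Q_out · m/V(t).
Separate: dm/m = −Q_out dt/V(t) ⇒ ln(m/m₀) = −(Q_out/(Q_in−Q_out)) ln(V/V₀).
m = m₀ (V₀/V)^(Q_out/(Q_in−Q_out)) = 49.6 × (9.22/18.620)^(2.1190) = 11.186 g.
C = m/V = 11.186/18.620 = 0.60075 g/m³.

0.601 g/m³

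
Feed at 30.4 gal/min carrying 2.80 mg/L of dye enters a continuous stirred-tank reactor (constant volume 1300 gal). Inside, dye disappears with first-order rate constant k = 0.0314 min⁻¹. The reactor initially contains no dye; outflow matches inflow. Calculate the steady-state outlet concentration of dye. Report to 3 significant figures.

1.20 mg/L

V dC/dt = Q(C_in − C) − k V C.
Steady state (dC/dt = 0): C_ss = Q C_in/(Q + kV) = C_in/(1 + kV/Q).
C_ss = 30.4·2.80/(30.4 + 0.0314·1300) = 85.120/71.220 = 1.1952 mg/L.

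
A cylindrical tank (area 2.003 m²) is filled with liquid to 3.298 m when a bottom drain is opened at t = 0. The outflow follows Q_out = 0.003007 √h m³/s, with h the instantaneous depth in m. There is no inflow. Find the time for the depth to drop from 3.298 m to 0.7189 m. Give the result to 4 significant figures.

With no inflow, A dh/dt = −0.003007 √h.
This is separable: 2 d(√h)/dt = −0.003007/A, so √h = √h₀ − (0.003007/(2A)) t.
t = 2A(√h₀ − √h)/0.003007 = 2·2.003·(√3.298 − √0.7189)/0.003007
  = 4.00600 × (1.81604 − 0.847880) / 0.003007 = 1289.81 s.

1290 s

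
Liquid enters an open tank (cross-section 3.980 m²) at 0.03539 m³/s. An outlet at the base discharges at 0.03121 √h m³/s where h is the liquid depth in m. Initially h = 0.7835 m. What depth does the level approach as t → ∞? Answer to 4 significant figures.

1.286 m

Accumulation of liquid (constant cross-section A): A dh/dt = Q_in − 0.03121 √h. At steady state dh/dt = 0:
Q_in = 0.03121 √h_ss ⇒ √h_ss = 0.03539/0.03121 = 1.13393.
h_ss = 1.13393² = 1.28580 m. (Since h₀ = 0.7835 m < h_ss, the level will rise toward this value.)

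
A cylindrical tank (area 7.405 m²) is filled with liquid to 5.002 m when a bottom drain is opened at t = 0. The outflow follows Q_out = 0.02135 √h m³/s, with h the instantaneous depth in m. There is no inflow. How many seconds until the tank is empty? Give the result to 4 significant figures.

A dh/dt = −Q_out = −0.02135 √h.
This is separable: 2 d(√h)/dt = −0.02135/A, so √h = √h₀ − (0.02135/(2A)) t.
Set h = 0: 2√h₀ = (0.02135/A) t_empty ⇒ t_empty = 2A√h₀/0.02135.
t_empty = 2·7.405·√5.002/0.02135 = 14.8100·2.23652/0.02135 = 1551.42 s.

1551 s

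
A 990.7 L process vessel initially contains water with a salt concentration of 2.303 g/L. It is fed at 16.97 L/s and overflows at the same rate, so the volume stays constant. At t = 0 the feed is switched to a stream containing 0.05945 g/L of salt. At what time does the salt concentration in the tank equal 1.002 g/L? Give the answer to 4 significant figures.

Species balance: V dC/dt = Q(C_in − C) ⇒ τ = V/Q = 58.3795 s.
C(t) = C_in + (C₀ − C_in) e^(−t/τ). Set C = 1.002 and solve for t:
e^(−t/τ) = (C − C_in)/(C₀ − C_in) = (1.002 − 0.05945)/(2.303 − 0.05945) = 0.420115
t = −τ ln(…) = 58.3795 × 0.867226 = 50.6282 s.

50.63 s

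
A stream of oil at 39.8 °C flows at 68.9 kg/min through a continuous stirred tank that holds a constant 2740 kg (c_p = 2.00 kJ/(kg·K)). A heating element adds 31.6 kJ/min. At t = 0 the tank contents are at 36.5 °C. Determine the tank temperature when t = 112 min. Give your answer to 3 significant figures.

39.8 °C

First-law balance (no shaft work): M c_p dT/dt = ṁ c_p (T_in − T) + 31.6.
τ = M/ṁ = 39.768 min; T_ss = T_in + Q̇/(ṁ c_p) = 39.8 + 31.6/(68.9·2.00) = 40.029 °C.
Solution: T(t) = T_ss + (T₀ − T_ss) e^(−t/τ).
T(112) = 40.029 + (-3.5293)·e^(−112/39.768) = 40.029 + (-3.5293)·0.059824 = 39.818 °C.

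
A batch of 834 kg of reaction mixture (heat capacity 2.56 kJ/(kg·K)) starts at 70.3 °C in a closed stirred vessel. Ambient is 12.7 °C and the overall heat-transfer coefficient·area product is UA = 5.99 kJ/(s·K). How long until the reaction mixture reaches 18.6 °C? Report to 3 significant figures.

M c_p dT/dt = −UA(T − T_amb).
τ = M c_p/UA = 356.43 s; T_ss = T_amb = 12.700 °C.
T(t) = T_ss + (T₀ − T_ss)e^(−t/τ); set T = 18.6:
t = −τ ln[(T − T_ss)/(T₀ − T_ss)] = −356.43 · ln(0.10243) = 812.16 s.

812 s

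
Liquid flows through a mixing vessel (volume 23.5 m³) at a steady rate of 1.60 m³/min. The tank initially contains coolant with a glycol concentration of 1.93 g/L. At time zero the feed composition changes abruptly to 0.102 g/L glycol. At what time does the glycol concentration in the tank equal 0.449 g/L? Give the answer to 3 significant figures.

Species balance: V dC/dt = Q(C_in − C) ⇒ τ = V/Q = 14.688 min.
C(t) = C_in + (C₀ − C_in) e^(−t/τ). Set C = 0.449 and solve for t:
e^(−t/τ) = (C − C_in)/(C₀ − C_in) = (0.449 − 0.102)/(1.93 − 0.102) = 0.18982
t = −τ ln(…) = 14.688 × 1.6617 = 24.406 min.

24.4 min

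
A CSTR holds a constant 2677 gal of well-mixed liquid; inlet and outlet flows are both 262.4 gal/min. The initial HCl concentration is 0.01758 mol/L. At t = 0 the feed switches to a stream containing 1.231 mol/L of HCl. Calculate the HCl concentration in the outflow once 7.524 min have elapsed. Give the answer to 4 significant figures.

Unsteady species balance (constant V, well mixed): V dC/dt = Q(C_in − C).
Time constant τ = V/Q = 2677/262.4 = 10.2020 min.
This is linear first-order; C(t) = C_in + (C₀ − C_in) e^(−t/τ).
C(7.524) = 1.231 + (0.01758 − 1.231)·e^(−7.524/10.2020) = 1.231 + (-1.21342)·0.478306 = 0.650613 mol/L.

0.6506 mol/L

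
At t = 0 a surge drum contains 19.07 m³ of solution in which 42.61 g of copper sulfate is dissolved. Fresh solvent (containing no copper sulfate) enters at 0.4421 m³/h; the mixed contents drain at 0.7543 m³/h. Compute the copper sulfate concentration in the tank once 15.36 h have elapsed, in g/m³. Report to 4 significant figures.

1.483 g/m³

Let m(t) be the amount of copper sulfate. Volume: V(t) = V₀ + (Q_in − Q_out) t = 19.07 − 0.312200 t; V(15.36) = 14.2746 m³.
Species balance (pure solvent in): dm/dt = −Q_out · m/V(t).
Separate: dm/m = −Q_out dt/V(t) ⇒ ln(m/m₀) = −(Q_out/(Q_in−Q_out)) ln(V/V₀).
m = m₀ (V₀/V)^(Q_out/(Q_in−Q_out)) = 42.61 × (19.07/14.2746)^(-2.41608) = 21.1642 g.
C = m/V = 21.1642/14.2746 = 1.48264 g/m³.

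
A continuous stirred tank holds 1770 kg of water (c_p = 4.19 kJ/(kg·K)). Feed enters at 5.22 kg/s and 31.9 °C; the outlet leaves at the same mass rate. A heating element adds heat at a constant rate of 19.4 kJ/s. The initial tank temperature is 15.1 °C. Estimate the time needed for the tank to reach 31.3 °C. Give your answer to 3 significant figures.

840 s

M c_p dT/dt = ṁ c_p (T_in − T) + Q̇.
τ = M/ṁ = 339.08 s; T_ss = T_in + Q̇/(ṁ c_p) = 32.787 °C.
T(t) = T_ss + (T₀ − T_ss) e^(−t/τ). Set T = 31.3:
e^(−t/τ) = (31.3 − 32.787)/(15.1 − 32.787) = 0.084072
t = −339.08 · ln(0.084072) = 839.59 s.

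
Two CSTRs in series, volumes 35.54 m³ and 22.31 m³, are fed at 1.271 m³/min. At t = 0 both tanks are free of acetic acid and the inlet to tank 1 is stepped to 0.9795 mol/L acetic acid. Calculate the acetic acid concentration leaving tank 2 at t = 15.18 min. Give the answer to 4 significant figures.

0.1462 mol/L

Each tank obeys Vᵢ dCᵢ/dt = Q(Cᵢ₋₁ − Cᵢ), so τᵢ = Vᵢ/Q.
τ₁ = 35.54/1.271 = 27.9622 min; τ₂ = 22.31/1.271 = 17.5531 min.
Tank 1: C₁ = C_in(1 − e^(−t/τ₁)). Tank 2 (τ₁ ≠ τ₂): C₂ = C_in[1 − (τ₁ e^(−t/τ₁) − τ₂ e^(−t/τ₂))/(τ₁ − τ₂)].
At t = 15.18: e^(−t/τ₁) = 0.581075, e^(−t/τ₂) = 0.421134.
C₂ = 0.9795·[1 − (27.9622·0.581075 − 17.5531·0.421134)/(10.4091)] = 0.9795·0.149213 = 0.146154 mol/L.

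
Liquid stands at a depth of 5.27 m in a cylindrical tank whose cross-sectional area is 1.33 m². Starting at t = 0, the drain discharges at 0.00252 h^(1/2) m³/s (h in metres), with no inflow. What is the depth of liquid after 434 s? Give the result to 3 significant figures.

3.55 m

With no inflow, A dh/dt = −0.00252 √h.
∫ h^(−1/2) dh = −(0.00252/A) ∫ dt, giving 2√h = 2√h₀ − (0.00252/A) t.
√h = √5.27 − 0.00252·434/(2·1.33) = 2.2956 − 0.41116 = 1.8845.
h = 1.8845² = 3.5513 m.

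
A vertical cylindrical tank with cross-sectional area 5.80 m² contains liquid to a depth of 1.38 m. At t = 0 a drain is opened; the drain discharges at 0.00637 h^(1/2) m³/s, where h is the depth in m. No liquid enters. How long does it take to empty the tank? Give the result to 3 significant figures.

With no inflow, A dh/dt = −0.00637 √h.
This is separable: 2 d(√h)/dt = −0.00637/A, so √h = √h₀ − (0.00637/(2A)) t.
Tank is empty when √h = 0: t_empty = 2A√h₀/0.00637.
t_empty = 2·5.80·√1.38/0.00637 = 11.600·1.1747/0.00637 = 2139.2 s.

2140 s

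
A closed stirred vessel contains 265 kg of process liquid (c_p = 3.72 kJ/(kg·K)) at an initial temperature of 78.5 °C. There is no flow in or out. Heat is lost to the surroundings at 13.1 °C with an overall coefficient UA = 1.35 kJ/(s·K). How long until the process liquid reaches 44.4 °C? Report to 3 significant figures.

M c_p dT/dt = −UA(T − T_amb).
τ = M c_p/UA = 730.22 s; T_ss = T_amb = 13.100 °C.
T(t) = T_ss + (T₀ − T_ss)e^(−t/τ); set T = 44.4:
t = −τ ln[(T − T_ss)/(T₀ − T_ss)] = −730.22 · ln(0.47859) = 538.10 s.

538 s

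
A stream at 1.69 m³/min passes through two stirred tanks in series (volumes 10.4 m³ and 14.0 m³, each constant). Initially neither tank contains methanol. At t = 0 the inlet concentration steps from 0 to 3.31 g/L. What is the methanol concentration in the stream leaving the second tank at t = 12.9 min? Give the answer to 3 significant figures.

Time constants: τᵢ = Vᵢ/Q for each well-mixed tank.
τ₁ = 10.4/1.69 = 6.1538 min; τ₂ = 14.0/1.69 = 8.2840 min.
Tank 1: C₁ = C_in(1 − e^(−t/τ₁)). Tank 2 (τ₁ ≠ τ₂): C₂ = C_in[1 − (τ₁ e^(−t/τ₁) − τ₂ e^(−t/τ₂))/(τ₁ − τ₂)].
At t = 12.9: e^(−t/τ₁) = 0.12292, e^(−t/τ₂) = 0.21072.
C₂ = 3.31·[1 − (6.1538·0.12292 − 8.2840·0.21072)/(-2.1302)] = 3.31·0.53562 = 1.7729 g/L.

1.77 g/L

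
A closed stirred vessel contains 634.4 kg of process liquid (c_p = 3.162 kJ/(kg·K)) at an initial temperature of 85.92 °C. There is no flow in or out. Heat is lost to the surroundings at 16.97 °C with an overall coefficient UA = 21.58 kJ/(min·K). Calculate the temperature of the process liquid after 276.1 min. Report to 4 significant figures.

Lumped-capacitance energy balance: M c_p dT/dt = UA(T_amb − T).
dT/dt = (T_ss − T)/τ with T_ss = T_amb = 16.9700 °C, τ = M c_p/UA = 634.4·3.162/21.58 = 92.9552 min.
Integrating: T(t) = T_ss + (T₀ − T_ss) e^(−t/τ).
T(276.1) = 16.9700 + (68.9500)·0.0512906 = 20.5065 °C.

20.51 °C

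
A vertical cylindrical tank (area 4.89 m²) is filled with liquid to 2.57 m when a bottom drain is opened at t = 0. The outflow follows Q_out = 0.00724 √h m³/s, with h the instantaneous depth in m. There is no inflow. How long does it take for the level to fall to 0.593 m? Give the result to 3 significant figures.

1130 s

With no inflow, A dh/dt = −0.00724 √h.
∫ h^(−1/2) dh = −(0.00724/A) ∫ dt, giving 2√h = 2√h₀ − (0.00724/A) t.
t = 2A(√h₀ − √h)/0.00724 = 2·4.89·(√2.57 − √0.593)/0.00724
  = 9.7800 × (1.6031 − 0.77006) / 0.00724 = 1125.3 s.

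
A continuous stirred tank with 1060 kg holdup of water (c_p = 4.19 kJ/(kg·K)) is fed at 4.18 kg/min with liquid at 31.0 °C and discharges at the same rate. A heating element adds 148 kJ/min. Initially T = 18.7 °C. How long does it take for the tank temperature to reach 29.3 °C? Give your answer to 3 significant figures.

First-law balance (no shaft work): M c_p dT/dt = ṁ c_p (T_in − T) + 148.
τ = M/ṁ = 253.59 min; T_ss = T_in + Q̇/(ṁ c_p) = 39.450 °C.
T(t) = T_ss + (T₀ − T_ss) e^(−t/τ). Set T = 29.3:
e^(−t/τ) = (29.3 − 39.450)/(18.7 − 39.450) = 0.48916
t = −253.59 · ln(0.48916) = 181.33 min.

181 min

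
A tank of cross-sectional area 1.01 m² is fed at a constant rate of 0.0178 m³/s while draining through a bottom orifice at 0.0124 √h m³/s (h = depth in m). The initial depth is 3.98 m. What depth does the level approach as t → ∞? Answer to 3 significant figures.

Level balance: A dh/dt = 0.0178 − 0.0124 √h. Setting dh/dt = 0:
Q_in = 0.0124 √h_ss ⇒ √h_ss = 0.0178/0.0124 = 1.4355.
h_ss = 1.4355² = 2.0606 m. (Since h₀ = 3.98 m > h_ss, the level will fall toward this value.)

2.06 m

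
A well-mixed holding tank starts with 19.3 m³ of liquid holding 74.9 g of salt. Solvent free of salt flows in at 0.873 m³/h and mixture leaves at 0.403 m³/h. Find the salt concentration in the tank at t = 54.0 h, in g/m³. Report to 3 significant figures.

0.816 g/m³

Let m(t) be the amount of salt. Volume: V(t) = V₀ + (Q_in − Q_out) t = 19.3 + 0.47000 t; V(54.0) = 44.680 m³.
Species balance (pure solvent in): dm/dt = −Q_out · m/V(t).
dm/m = −Q_out dt/(V₀ + 0.47000 t); integrating gives ln(m/m₀) = −(Q_out/(Q_in−Q_out)) ln(V/V₀).
m = m₀ (V₀/V)^(Q_out/(Q_in−Q_out)) = 74.9 × (19.3/44.680)^(0.85745) = 36.467 g.
C = m/V = 36.467/44.680 = 0.81617 g/m³.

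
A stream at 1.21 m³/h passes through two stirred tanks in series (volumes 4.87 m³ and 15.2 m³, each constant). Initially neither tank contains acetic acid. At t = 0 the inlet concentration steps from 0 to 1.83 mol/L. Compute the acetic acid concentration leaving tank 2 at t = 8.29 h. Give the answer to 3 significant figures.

Each tank obeys Vᵢ dCᵢ/dt = Q(Cᵢ₋₁ − Cᵢ), so τᵢ = Vᵢ/Q.
τ₁ = 4.87/1.21 = 4.0248 h; τ₂ = 15.2/1.21 = 12.562 h.
Solving the cascade with C₁(0)=C₂(0)=0 gives C₂(t) = C_in[1 − (τ₁ e^(−t/τ₁) − τ₂ e^(−t/τ₂))/(τ₁ − τ₂)].
At t = 8.29: e^(−t/τ₁) = 0.12749, e^(−t/τ₂) = 0.51689.
C₂ = 1.83·[1 − (4.0248·0.12749 − 12.562·0.51689)/(-8.5372)] = 1.83·0.29953 = 0.54814 mol/L.

0.548 mol/L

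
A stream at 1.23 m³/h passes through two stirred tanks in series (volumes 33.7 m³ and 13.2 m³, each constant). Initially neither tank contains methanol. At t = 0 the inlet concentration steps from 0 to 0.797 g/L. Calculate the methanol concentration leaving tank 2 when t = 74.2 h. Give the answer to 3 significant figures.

0.710 g/L

Each tank obeys Vᵢ dCᵢ/dt = Q(Cᵢ₋₁ − Cᵢ), so τᵢ = Vᵢ/Q.
τ₁ = 33.7/1.23 = 27.398 h; τ₂ = 13.2/1.23 = 10.732 h.
Solving the cascade with C₁(0)=C₂(0)=0 gives C₂(t) = C_in[1 − (τ₁ e^(−t/τ₁) − τ₂ e^(−t/τ₂))/(τ₁ − τ₂)].
At t = 74.2: e^(−t/τ₁) = 0.066657, e^(−t/τ₂) = 0.00099368.
C₂ = 0.797·[1 − (27.398·0.066657 − 10.732·0.00099368)/(16.667)] = 0.797·0.89106 = 0.71018 g/L.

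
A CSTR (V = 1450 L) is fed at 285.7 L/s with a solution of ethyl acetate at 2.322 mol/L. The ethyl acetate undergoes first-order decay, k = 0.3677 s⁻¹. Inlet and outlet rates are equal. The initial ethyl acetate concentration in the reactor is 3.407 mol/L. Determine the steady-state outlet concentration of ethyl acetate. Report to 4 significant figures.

V dC/dt = Q(C_in − C) − k V C.
Steady state (dC/dt = 0): C_ss = Q C_in/(Q + kV) = C_in/(1 + kV/Q).
C_ss = 285.7·2.322/(285.7 + 0.3677·1450) = 663.395/818.865 = 0.810140 mol/L.

0.8101 mol/L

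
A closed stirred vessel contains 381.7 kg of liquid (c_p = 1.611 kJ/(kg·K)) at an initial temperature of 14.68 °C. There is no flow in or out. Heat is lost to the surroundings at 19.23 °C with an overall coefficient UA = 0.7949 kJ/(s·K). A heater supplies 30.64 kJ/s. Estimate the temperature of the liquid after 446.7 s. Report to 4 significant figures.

Lumped-capacitance energy balance: M c_p dT/dt = UA(T_amb − T) + Q̇.
dT/dt = (T_ss − T)/τ with T_ss = T_amb + Q̇/UA = 19.23 + 30.64/0.7949 = 57.7757 °C, τ = M c_p/UA = 381.7·1.611/0.7949 = 773.580 s.
Solution: T(t) = T_ss + (T₀ − T_ss) e^(−t/τ).
T(446.7) = 57.7757 + (-43.0957)·0.561331 = 33.5848 °C.

33.58 °C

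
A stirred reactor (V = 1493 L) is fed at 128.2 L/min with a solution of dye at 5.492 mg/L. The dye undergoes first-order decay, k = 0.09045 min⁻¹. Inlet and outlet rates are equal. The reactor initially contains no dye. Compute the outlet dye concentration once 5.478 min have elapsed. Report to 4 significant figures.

Accumulation = in − out − consumed: V dC/dt = Q C_in − Q C − k V C.
dC/dt = (Q/V) C_in − (Q/V + k) C; effective rate a = Q/V + k = 0.0858674 + 0.09045 = 0.176317 min⁻¹.
C_ss = Q C_in/(Q + kV) = 2.67463 mg/L; C(t) = C_ss + (C₀ − C_ss) e^(−a t).
C(5.478) = 2.67463 + (-2.67463)·e^(−0.176317·5.478) = 2.67463 + (-2.67463)·0.380653 = 1.65652 mg/L.

1.657 mg/L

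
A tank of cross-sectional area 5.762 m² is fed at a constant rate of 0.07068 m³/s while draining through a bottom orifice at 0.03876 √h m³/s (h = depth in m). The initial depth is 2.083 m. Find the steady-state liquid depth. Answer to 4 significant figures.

Volume balance on the tank: A dh/dt = Q_in − 0.03876 √h. At steady state dh/dt = 0:
Q_in = 0.03876 √h_ss ⇒ √h_ss = 0.07068/0.03876 = 1.82353.
h_ss = 1.82353² = 3.32526 m. (Since h₀ = 2.083 m < h_ss, the level will rise toward this value.)

3.325 m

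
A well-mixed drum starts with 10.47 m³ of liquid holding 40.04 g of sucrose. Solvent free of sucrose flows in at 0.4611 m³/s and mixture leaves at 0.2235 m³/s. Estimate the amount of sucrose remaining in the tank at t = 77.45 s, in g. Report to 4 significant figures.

Let m(t) be the amount of sucrose. Volume: V(t) = V₀ + (Q_in − Q_out) t = 10.47 + 0.237600 t; V(77.45) = 28.8721 m³.
Solute balance: dm/dt = 0 − Q_out C = −Q_out m/V(t).
Separate: dm/m = −Q_out dt/V(t) ⇒ ln(m/m₀) = −(Q_out/(Q_in−Q_out)) ln(V/V₀).
m = m₀ (V₀/V)^(Q_out/(Q_in−Q_out)) = 40.04 × (10.47/28.8721)^(0.940657) = 15.4207 g.

15.42 g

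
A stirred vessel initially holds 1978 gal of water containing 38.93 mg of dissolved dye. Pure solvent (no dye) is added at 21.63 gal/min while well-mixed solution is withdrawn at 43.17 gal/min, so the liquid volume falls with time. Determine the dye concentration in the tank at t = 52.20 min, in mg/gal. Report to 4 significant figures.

Let m(t) be the amount of dye. Volume: V(t) = V₀ + (Q_in − Q_out) t = 1978 − 21.5400 t; V(52.20) = 853.612 gal.
Solute balance: dm/dt = 0 − Q_out C = −Q_out m/V(t).
Separate: dm/m = −Q_out dt/V(t) ⇒ ln(m/m₀) = −(Q_out/(Q_in−Q_out)) ln(V/V₀).
m = m₀ (V₀/V)^(Q_out/(Q_in−Q_out)) = 38.93 × (1978/853.612)^(-2.00418) = 7.22483 mg.
C = m/V = 7.22483/853.612 = 0.00846384 mg/gal.

0.008464 mg/gal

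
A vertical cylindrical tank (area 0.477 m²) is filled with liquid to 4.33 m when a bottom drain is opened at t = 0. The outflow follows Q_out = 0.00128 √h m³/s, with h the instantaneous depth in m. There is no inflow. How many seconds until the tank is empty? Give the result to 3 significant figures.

With no inflow, A dh/dt = −0.00128 √h.
This is separable: 2 d(√h)/dt = −0.00128/A, so √h = √h₀ − (0.00128/(2A)) t.
Tank is empty when √h = 0: t_empty = 2A√h₀/0.00128.
t_empty = 2·0.477·√4.33/0.00128 = 0.95400·2.0809/0.00128 = 1550.9 s.

1550 s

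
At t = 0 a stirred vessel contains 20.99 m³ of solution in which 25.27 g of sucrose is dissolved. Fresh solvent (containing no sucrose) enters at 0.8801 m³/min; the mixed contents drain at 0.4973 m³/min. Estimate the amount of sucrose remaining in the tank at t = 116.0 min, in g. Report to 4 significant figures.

Let m(t) be the amount of sucrose. Volume: V(t) = V₀ + (Q_in − Q_out) t = 20.99 + 0.382800 t; V(116.0) = 65.3948 m³.
Solute balance: dm/dt = 0 − Q_out C = −Q_out m/V(t).
Separate: dm/m = −Q_out dt/V(t) ⇒ ln(m/m₀) = −(Q_out/(Q_in−Q_out)) ln(V/V₀).
m = m₀ (V₀/V)^(Q_out/(Q_in−Q_out)) = 25.27 × (20.99/65.3948)^(1.29911) = 5.77369 g.

5.774 g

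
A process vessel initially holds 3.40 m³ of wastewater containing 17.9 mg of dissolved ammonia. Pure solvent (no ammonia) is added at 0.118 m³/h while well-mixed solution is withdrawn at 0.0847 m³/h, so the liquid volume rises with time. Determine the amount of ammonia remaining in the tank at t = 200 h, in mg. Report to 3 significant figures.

Total volume: dV/dt = Q_in − Q_out = 0.033300 m³/h, so V(t) = 3.40 + 0.033300 t and V(200) = 10.060 m³.
No ammonia enters, so dm/dt = −Q_out · (m/V).
Separate: dm/m = −Q_out dt/V(t) ⇒ ln(m/m₀) = −(Q_out/(Q_in−Q_out)) ln(V/V₀).
m = m₀ (V₀/V)^(Q_out/(Q_in−Q_out)) = 17.9 × (3.40/10.060)^(2.5435) = 1.1338 mg.

1.13 mg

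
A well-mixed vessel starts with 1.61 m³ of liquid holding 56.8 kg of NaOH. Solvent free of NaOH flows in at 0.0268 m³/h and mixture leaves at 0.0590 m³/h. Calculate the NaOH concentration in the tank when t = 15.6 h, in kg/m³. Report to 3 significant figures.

25.8 kg/m³

Let m(t) be the amount of NaOH. Volume: V(t) = V₀ + (Q_in − Q_out) t = 1.61 − 0.032200 t; V(15.6) = 1.1077 m³.
Solute balance: dm/dt = 0 − Q_out C = −Q_out m/V(t).
Separate: dm/m = −Q_out dt/V(t) ⇒ ln(m/m₀) = −(Q_out/(Q_in−Q_out)) ln(V/V₀).
m = m₀ (V₀/V)^(Q_out/(Q_in−Q_out)) = 56.8 × (1.61/1.1077)^(-1.8323) = 28.626 kg.
C = m/V = 28.626/1.1077 = 25.843 kg/m³.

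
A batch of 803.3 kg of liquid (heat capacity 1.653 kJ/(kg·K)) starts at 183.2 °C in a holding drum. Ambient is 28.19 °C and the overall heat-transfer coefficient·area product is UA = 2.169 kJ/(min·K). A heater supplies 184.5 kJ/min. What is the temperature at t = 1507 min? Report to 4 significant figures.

119.2 °C

M c_p dT/dt = −UA(T − T_amb) + Q̇.
dT/dt = (T_ss − T)/τ with T_ss = T_amb + Q̇/UA = 28.19 + 184.5/2.169 = 113.252 °C, τ = M c_p/UA = 803.3·1.653/2.169 = 612.197 min.
Solution: T(t) = T_ss + (T₀ − T_ss) e^(−t/τ).
T(1507) = 113.252 + (69.9478)·0.0852961 = 119.219 °C.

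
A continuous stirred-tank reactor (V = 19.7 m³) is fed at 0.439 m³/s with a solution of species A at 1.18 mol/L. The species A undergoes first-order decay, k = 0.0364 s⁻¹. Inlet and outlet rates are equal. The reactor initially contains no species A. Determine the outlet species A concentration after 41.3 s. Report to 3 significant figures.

0.408 mol/L

V dC/dt = Q(C_in − C) − k V C.
This is linear with rate a = Q/V + k = 0.058684 s⁻¹.
C_ss = Q C_in/(Q + kV) = 0.44808 mol/L; C(t) = C_ss + (C₀ − C_ss) e^(−a t).
C(41.3) = 0.44808 + (-0.44808)·e^(−0.058684·41.3) = 0.44808 + (-0.44808)·0.088597 = 0.40838 mol/L.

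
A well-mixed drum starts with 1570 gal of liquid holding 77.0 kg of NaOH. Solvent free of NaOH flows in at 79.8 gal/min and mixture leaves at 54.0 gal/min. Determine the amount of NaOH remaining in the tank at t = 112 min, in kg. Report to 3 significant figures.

Let m(t) be the amount of NaOH. Volume: V(t) = V₀ + (Q_in − Q_out) t = 1570 + 25.800 t; V(112) = 4459.6 gal.
Solute balance: dm/dt = 0 − Q_out C = −Q_out m/V(t).
Separate: dm/m = −Q_out dt/V(t) ⇒ ln(m/m₀) = −(Q_out/(Q_in−Q_out)) ln(V/V₀).
m = m₀ (V₀/V)^(Q_out/(Q_in−Q_out)) = 77.0 × (1570/4459.6)^(2.0930) = 8.6601 kg.

8.66 kg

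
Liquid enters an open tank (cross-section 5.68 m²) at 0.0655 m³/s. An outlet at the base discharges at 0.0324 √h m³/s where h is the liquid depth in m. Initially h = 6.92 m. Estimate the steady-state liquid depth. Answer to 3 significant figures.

4.09 m

Mass balance (ρ constant): A dh/dt = Q_in − 0.0324 √h. At steady state dh/dt = 0:
Q_in = 0.0324 √h_ss ⇒ √h_ss = 0.0655/0.0324 = 2.0216.
h_ss = 2.0216² = 4.0869 m. (Since h₀ = 6.92 m > h_ss, the level will fall toward this value.)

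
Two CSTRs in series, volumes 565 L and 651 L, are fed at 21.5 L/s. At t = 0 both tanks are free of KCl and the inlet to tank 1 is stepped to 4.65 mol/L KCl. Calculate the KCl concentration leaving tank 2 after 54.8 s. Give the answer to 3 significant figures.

Each tank obeys Vᵢ dCᵢ/dt = Q(Cᵢ₋₁ − Cᵢ), so τᵢ = Vᵢ/Q.
τ₁ = 565/21.5 = 26.279 s; τ₂ = 651/21.5 = 30.279 s.
Tank 1: C₁ = C_in(1 − e^(−t/τ₁)). Tank 2 (τ₁ ≠ τ₂): C₂ = C_in[1 − (τ₁ e^(−t/τ₁) − τ₂ e^(−t/τ₂))/(τ₁ − τ₂)].
At t = 54.8: e^(−t/τ₁) = 0.12427, e^(−t/τ₂) = 0.16368.
C₂ = 4.65·[1 − (26.279·0.12427 − 30.279·0.16368)/(-4.0000)] = 4.65·0.57738 = 2.6848 mol/L.

2.68 mol/L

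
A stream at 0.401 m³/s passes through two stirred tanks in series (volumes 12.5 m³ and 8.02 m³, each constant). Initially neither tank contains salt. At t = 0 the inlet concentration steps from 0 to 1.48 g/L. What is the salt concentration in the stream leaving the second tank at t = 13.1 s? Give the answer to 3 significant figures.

0.144 g/L

Species balance on tank i: dCᵢ/dt = (Cᵢ₋₁ − Cᵢ)/τᵢ with τᵢ = Vᵢ/Q.
τ₁ = 12.5/0.401 = 31.172 s; τ₂ = 8.02/0.401 = 20.000 s.
Solving the cascade with C₁(0)=C₂(0)=0 gives C₂(t) = C_in[1 − (τ₁ e^(−t/τ₁) − τ₂ e^(−t/τ₂))/(τ₁ − τ₂)].
At t = 13.1: e^(−t/τ₁) = 0.65688, e^(−t/τ₂) = 0.51944.
C₂ = 1.48·[1 − (31.172·0.65688 − 20.000·0.51944)/(11.172)] = 1.48·0.097071 = 0.14366 g/L.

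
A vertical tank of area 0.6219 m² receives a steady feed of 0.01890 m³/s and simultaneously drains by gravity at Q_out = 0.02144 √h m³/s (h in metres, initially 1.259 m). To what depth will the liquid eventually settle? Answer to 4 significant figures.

Unsteady balance on liquid volume: A dh/dt = Q_in − 0.02144 √h. At steady state dh/dt = 0:
Q_in = 0.02144 √h_ss ⇒ √h_ss = 0.01890/0.02144 = 0.881530.
h_ss = 0.881530² = 0.777095 m. (Since h₀ = 1.259 m > h_ss, the level will fall toward this value.)

0.7771 m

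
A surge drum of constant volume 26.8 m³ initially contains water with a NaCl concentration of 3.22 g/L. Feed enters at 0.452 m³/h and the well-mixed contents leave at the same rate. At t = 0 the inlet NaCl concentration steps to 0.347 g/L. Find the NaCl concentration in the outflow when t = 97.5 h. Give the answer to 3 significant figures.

0.902 g/L

Accumulation = in − out for the solute gives V dC/dt = Q(C_in − C).
Rewrite as dC/dt + C/τ = C_in/τ, τ = V/Q = 59.292 h.
This is linear first-order; C(t) = C_in + (C₀ − C_in) e^(−t/τ).
C(97.5) = 0.347 + (3.22 − 0.347)·e^(−97.5/59.292) = 0.347 + (2.8730)·0.19313 = 0.90186 g/L.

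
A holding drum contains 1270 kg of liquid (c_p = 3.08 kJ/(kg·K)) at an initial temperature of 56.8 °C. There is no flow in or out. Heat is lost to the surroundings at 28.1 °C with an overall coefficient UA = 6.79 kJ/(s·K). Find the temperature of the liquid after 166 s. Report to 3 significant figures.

49.6 °C

Lumped-capacitance energy balance: M c_p dT/dt = UA(T_amb − T).
dT/dt = (T_ss − T)/τ with T_ss = T_amb = 28.100 °C, τ = M c_p/UA = 1270·3.08/6.79 = 576.08 s.
T approaches T_ss exponentially: T(t) = T_ss + (T₀ − T_ss) e^(−t/τ).
T(166) = 28.100 + (28.700)·0.74965 = 49.615 °C.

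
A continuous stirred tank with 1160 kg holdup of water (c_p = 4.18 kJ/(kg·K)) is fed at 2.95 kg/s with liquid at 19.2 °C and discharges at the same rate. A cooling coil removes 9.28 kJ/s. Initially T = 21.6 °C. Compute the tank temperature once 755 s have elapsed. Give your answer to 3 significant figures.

18.9 °C

First-law balance (no shaft work): M c_p dT/dt = ṁ c_p (T_in − T) − 9.28.
Rearrange: dT/dt = (T_ss − T)/τ with τ = M/ṁ = 393.22 s and T_ss = T_in − Q̇/(ṁ c_p) = 18.447 °C.
Solution: T(t) = T_ss + (T₀ − T_ss) e^(−t/τ).
T(755) = 18.447 + (3.1526)·e^(−755/393.22) = 18.447 + (3.1526)·0.14660 = 18.910 °C.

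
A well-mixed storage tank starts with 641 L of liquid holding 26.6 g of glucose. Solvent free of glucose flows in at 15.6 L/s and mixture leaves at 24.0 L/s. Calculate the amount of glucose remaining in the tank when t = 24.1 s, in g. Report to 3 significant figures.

8.99 g

Total volume: dV/dt = Q_in − Q_out = -8.4000 L/s, so V(t) = 641 − 8.4000 t and V(24.1) = 438.56 L.
Solute balance: dm/dt = 0 − Q_out C = −Q_out m/V(t).
Separate: dm/m = −Q_out dt/V(t) ⇒ ln(m/m₀) = −(Q_out/(Q_in−Q_out)) ln(V/V₀).
m = m₀ (V₀/V)^(Q_out/(Q_in−Q_out)) = 26.6 × (641/438.56)^(-2.8571) = 8.9938 g.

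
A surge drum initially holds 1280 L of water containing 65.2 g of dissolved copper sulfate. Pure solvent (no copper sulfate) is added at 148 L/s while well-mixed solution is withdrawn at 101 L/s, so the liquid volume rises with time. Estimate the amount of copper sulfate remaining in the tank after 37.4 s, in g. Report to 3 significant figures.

10.2 g

Let m(t) be the amount of copper sulfate. Volume: V(t) = V₀ + (Q_in − Q_out) t = 1280 + 47.000 t; V(37.4) = 3037.8 L.
Solute balance: dm/dt = 0 − Q_out C = −Q_out m/V(t).
Separate: dm/m = −Q_out dt/V(t) ⇒ ln(m/m₀) = −(Q_out/(Q_in−Q_out)) ln(V/V₀).
m = m₀ (V₀/V)^(Q_out/(Q_in−Q_out)) = 65.2 × (1280/3037.8)^(2.1489) = 10.178 g.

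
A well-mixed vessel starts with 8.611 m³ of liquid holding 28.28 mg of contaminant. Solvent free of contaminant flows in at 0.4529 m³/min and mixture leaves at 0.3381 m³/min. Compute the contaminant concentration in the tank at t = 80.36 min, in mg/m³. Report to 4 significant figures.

Total volume: dV/dt = Q_in − Q_out = 0.114800 m³/min, so V(t) = 8.611 + 0.114800 t and V(80.36) = 17.8363 m³.
Species balance (pure solvent in): dm/dt = −Q_out · m/V(t).
Separate: dm/m = −Q_out dt/V(t) ⇒ ln(m/m₀) = −(Q_out/(Q_in−Q_out)) ln(V/V₀).
m = m₀ (V₀/V)^(Q_out/(Q_in−Q_out)) = 28.28 × (8.611/17.8363)^(2.94512) = 3.31191 mg.
C = m/V = 3.31191/17.8363 = 0.185684 mg/m³.

0.1857 mg/m³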